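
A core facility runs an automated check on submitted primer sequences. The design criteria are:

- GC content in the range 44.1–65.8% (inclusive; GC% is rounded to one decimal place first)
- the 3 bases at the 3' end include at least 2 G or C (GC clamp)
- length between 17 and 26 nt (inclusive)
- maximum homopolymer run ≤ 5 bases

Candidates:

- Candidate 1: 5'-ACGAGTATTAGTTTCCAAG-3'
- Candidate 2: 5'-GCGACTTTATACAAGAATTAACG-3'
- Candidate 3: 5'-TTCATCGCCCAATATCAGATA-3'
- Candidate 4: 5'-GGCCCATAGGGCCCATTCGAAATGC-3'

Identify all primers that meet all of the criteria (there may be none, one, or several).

Candidate 1 (19 nt, A=6 T=6 G=4 C=3): GC 7/19 = 36.8%, outside 44.1–65.8% ✗; 3' end AAG has 1 G/C, need ≥2 ✗; length 19 ✓; longest run = 3 ✓ — fails.
Candidate 2 (23 nt, A=9 T=6 G=4 C=4): GC 8/23 = 34.8%, outside 44.1–65.8% ✗; 3' end ACG has 2 G/C ✓; length 23 ✓; longest run = 3 ✓ — fails.
Candidate 3 (21 nt, A=7 T=6 G=2 C=6): GC 8/21 = 38.1%, outside 44.1–65.8% ✗; 3' end ATA has 0 G/C, need ≥2 ✗; length 21 ✓; longest run = 3 ✓ — fails.
Candidate 4 (25 nt, A=6 T=4 G=7 C=8): GC 15/25 = 60.0% ✓; 3' end TGC has 2 G/C ✓; length 25 ✓; longest run = 3 ✓ — passes.

Candidate 4 only.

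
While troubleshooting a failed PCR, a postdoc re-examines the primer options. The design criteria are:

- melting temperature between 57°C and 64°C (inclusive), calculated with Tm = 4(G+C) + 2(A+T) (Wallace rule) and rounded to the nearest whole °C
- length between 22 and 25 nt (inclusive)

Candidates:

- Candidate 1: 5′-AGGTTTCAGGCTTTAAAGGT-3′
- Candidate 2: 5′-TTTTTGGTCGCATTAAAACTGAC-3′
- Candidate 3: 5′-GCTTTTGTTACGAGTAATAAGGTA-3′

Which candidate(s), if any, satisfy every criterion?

Candidate 2 and Candidate 3.

Candidate 1 (20 nt, A=5 T=7 G=6 C=2): Tm = 2·12 + 4·8 = 56°C, outside 57–64°C ✗; length 20, outside 22–25 ✗ — fails.
Candidate 2 (23 nt, A=6 T=9 G=4 C=4): Tm = 2·15 + 4·8 = 62°C ✓; length 23 ✓ — passes.
Candidate 3 (24 nt, A=7 T=9 G=6 C=2): Tm = 2·16 + 4·8 = 64°C ✓; length 24 ✓ — passes.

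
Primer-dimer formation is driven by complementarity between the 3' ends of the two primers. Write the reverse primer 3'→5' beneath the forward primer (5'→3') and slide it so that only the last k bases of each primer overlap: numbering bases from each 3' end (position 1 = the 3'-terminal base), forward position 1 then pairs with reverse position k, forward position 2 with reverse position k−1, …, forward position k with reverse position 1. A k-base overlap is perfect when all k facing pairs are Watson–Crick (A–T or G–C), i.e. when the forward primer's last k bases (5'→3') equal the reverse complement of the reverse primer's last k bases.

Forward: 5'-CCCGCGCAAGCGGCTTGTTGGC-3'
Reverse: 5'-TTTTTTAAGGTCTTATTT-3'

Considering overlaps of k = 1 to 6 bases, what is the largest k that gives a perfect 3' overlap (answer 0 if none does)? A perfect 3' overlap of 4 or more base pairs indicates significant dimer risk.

Last 6 bases (5'→3') — forward …GTTGGC, reverse …TTATTT.
Reverse complement of the reverse primer's last 6 bases: AAATAA; its first k bases are the reverse complement of the reverse primer's last k bases, so a perfect k-base overlap needs the forward primer's last k bases to equal them.
Comparing (forward last k vs required): k=1: C vs A ✗; k=2: GC vs AA ✗; k=3: GGC vs AAA ✗; k=4: TGGC vs AAAT ✗; k=5: TTGGC vs AAATA ✗; k=6: GTTGGC vs AAATAA ✗.
No overlap length from 1 to 6 is perfect, so the longest perfect 3' overlap is 0.

Longest perfect overlap: 0 complementary base pairs; below the dimer-risk threshold (threshold 4).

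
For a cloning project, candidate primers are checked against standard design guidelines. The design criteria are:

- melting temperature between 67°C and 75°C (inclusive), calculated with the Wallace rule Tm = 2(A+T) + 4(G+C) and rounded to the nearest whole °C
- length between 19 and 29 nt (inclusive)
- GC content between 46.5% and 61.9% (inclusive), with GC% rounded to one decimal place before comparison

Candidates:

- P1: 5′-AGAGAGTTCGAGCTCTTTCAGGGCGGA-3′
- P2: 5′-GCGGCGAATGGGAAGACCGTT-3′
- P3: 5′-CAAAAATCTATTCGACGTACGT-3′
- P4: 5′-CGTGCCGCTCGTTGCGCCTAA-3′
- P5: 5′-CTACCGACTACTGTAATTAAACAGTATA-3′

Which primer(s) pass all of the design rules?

P2 only.

P1 (27 nt, A=6 T=6 G=10 C=5): Tm = 2·12 + 4·15 = 84°C, outside 67–75°C ✗; length 27 ✓; GC 15/27 = 55.6% ✓ — fails.
P2 (21 nt, A=5 T=3 G=9 C=4): Tm = 2·8 + 4·13 = 68°C ✓; length 21 ✓; GC 13/21 = 61.9% ✓ — passes.
P3 (22 nt, A=8 T=6 G=3 C=5): Tm = 2·14 + 4·8 = 60°C, outside 67–75°C ✗; length 22 ✓; GC 8/22 = 36.4%, outside 46.5–61.9% ✗ — fails.
P4 (21 nt, A=2 T=5 G=6 C=8): Tm = 2·7 + 4·14 = 70°C ✓; length 21 ✓; GC 14/21 = 66.7%, outside 46.5–61.9% ✗ — fails.
P5 (28 nt, A=11 T=8 G=3 C=6): Tm = 2·19 + 4·9 = 74°C ✓; length 28 ✓; GC 9/28 = 32.1%, outside 46.5–61.9% ✗ — fails.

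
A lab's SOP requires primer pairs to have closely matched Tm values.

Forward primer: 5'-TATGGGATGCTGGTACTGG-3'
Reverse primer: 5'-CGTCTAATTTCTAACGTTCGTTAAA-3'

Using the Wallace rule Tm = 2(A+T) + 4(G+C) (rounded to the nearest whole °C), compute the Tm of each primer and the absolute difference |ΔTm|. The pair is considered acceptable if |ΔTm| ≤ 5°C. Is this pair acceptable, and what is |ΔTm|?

|ΔTm| = 8°C; the pair is not acceptable.

Forward: A=3 T=6 G=8 C=2 → Tm = 2·9 + 4·10 = 58°C.
Reverse: A=7 T=10 G=3 C=5 → Tm = 2·17 + 4·8 = 66°C.
|ΔTm| = |58 − 66| = 8°C, > 5°C.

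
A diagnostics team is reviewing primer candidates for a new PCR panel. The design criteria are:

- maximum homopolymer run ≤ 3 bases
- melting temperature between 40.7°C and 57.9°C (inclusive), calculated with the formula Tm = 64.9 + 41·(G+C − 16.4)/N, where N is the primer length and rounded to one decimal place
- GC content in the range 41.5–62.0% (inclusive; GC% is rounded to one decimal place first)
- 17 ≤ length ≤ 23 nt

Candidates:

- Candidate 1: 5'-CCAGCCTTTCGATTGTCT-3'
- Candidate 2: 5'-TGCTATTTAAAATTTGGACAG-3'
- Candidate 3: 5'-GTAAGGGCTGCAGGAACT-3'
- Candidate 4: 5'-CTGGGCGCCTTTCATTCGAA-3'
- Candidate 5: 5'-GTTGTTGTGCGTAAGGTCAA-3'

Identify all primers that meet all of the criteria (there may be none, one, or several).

Candidate 1, Candidate 3, Candidate 4 and Candidate 5.

Candidate 1 (18 nt, A=2 T=7 G=3 C=6): longest run = 3 ✓; Tm = 64.9 + 41·(9 − 16.4)/18 = 48.0°C ✓; GC 9/18 = 50.0% ✓; length 18 ✓ — passes.
Candidate 2 (21 nt, A=7 T=8 G=4 C=2): longest run = 4, exceeds 3 ✗; Tm = 64.9 + 41·(6 − 16.4)/21 = 44.6°C ✓; GC 6/21 = 28.6%, outside 41.5–62.0% ✗; length 21 ✓ — fails.
Candidate 3 (18 nt, A=5 T=3 G=7 C=3): longest run = 3 ✓; Tm = 64.9 + 41·(10 − 16.4)/18 = 50.3°C ✓; GC 10/18 = 55.6% ✓; length 18 ✓ — passes.
Candidate 4 (20 nt, A=3 T=6 G=5 C=6): longest run = 3 ✓; Tm = 64.9 + 41·(11 − 16.4)/20 = 53.8°C ✓; GC 11/20 = 55.0% ✓; length 20 ✓ — passes.
Candidate 5 (20 nt, A=4 T=7 G=7 C=2): longest run = 2 ✓; Tm = 64.9 + 41·(9 − 16.4)/20 = 49.7°C ✓; GC 9/20 = 45.0% ✓; length 20 ✓ — passes.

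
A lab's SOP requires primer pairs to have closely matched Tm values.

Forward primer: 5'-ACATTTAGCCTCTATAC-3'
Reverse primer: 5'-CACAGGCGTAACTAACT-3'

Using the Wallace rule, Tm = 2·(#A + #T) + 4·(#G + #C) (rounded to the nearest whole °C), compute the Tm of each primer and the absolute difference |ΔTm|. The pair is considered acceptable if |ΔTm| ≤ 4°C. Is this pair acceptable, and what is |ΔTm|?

|ΔTm| = 4°C; the pair is acceptable.

Forward: A=5 T=6 G=1 C=5 → Tm = 2·11 + 4·6 = 46°C.
Reverse: A=6 T=3 G=3 C=5 → Tm = 2·9 + 4·8 = 50°C.
|ΔTm| = |46 − 50| = 4°C, ≤ 4°C.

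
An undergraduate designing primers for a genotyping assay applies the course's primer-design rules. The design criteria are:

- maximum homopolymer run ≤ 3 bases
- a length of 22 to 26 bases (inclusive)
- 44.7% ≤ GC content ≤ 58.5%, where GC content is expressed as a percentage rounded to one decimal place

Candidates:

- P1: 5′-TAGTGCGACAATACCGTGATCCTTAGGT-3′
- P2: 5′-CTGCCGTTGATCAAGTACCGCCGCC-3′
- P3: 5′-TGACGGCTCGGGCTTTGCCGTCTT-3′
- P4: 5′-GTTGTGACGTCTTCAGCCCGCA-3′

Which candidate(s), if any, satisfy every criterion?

P1 (28 nt, A=7 T=8 G=7 C=6): longest run = 2 ✓; length 28, outside 22–26 ✗; GC 13/28 = 46.4% ✓ — fails.
P2 (25 nt, A=4 T=5 G=6 C=10): longest run = 2 ✓; length 25 ✓; GC 16/25 = 64.0%, outside 44.7–58.5% ✗ — fails.
P3 (24 nt, A=1 T=8 G=8 C=7): longest run = 3 ✓; length 24 ✓; GC 15/24 = 62.5%, outside 44.7–58.5% ✗ — fails.
P4 (22 nt, A=3 T=6 G=6 C=7): longest run = 3 ✓; length 22 ✓; GC 13/22 = 59.1%, outside 44.7–58.5% ✗ — fails.

None of the candidates satisfy all criteria.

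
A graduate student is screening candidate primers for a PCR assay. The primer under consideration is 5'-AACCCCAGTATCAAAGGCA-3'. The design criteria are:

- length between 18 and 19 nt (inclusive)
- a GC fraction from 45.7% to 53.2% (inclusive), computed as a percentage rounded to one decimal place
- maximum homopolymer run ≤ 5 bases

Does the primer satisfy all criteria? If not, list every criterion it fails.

Base counts: A=8, T=2, G=3, C=6 (length 19).
length: length 19 ✓
GC content: GC 9/19 = 47.4% ✓
homopolymer run: longest run = 4 ✓

Meets all criteria.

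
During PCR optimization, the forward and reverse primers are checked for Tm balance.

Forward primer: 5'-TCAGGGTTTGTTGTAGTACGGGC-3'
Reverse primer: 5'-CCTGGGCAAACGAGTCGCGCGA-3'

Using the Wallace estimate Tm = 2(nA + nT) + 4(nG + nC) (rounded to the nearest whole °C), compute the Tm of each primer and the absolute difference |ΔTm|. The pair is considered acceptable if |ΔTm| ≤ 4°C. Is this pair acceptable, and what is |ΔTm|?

|ΔTm| = 4°C; the pair is acceptable.

Forward: A=3 T=8 G=9 C=3 → Tm = 2·11 + 4·12 = 70°C.
Reverse: A=5 T=2 G=8 C=7 → Tm = 2·7 + 4·15 = 74°C.
|ΔTm| = |70 − 74| = 4°C, ≤ 4°C.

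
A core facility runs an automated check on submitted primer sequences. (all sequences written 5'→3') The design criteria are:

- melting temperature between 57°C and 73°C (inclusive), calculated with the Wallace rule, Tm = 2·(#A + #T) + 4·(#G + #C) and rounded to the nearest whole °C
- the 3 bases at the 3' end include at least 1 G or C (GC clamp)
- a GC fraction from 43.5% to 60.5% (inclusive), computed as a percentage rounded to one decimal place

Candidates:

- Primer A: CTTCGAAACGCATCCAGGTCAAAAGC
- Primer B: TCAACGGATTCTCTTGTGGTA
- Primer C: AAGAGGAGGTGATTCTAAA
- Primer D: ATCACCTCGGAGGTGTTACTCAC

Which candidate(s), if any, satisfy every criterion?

Primer D only.

Primer A (26 nt, A=9 T=4 G=5 C=8): Tm = 2·13 + 4·13 = 78°C, outside 57–73°C ✗; 3' end AGC has 2 G/C ✓; GC 13/26 = 50.0% ✓ — fails.
Primer B (21 nt, A=4 T=8 G=5 C=4): Tm = 2·12 + 4·9 = 60°C ✓; 3' end GTA has 1 G/C ✓; GC 9/21 = 42.9%, outside 43.5–60.5% ✗ — fails.
Primer C (19 nt, A=8 T=4 G=6 C=1): Tm = 2·12 + 4·7 = 52°C, outside 57–73°C ✗; 3' end AAA has 0 G/C, need ≥1 ✗; GC 7/19 = 36.8%, outside 43.5–60.5% ✗ — fails.
Primer D (23 nt, A=5 T=6 G=5 C=7): Tm = 2·11 + 4·12 = 70°C ✓; 3' end CAC has 2 G/C ✓; GC 12/23 = 52.2% ✓ — passes.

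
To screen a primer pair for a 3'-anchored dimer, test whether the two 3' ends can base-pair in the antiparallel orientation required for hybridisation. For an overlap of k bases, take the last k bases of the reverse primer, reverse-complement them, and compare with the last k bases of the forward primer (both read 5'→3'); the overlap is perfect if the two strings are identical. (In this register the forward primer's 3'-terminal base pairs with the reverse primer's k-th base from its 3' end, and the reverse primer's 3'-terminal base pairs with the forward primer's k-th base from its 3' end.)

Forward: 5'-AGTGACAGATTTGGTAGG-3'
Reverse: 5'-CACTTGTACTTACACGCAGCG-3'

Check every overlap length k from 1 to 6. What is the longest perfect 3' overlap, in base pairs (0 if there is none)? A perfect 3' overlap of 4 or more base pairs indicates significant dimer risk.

Last 6 bases (5'→3') — forward …GGTAGG, reverse …GCAGCG.
Reverse complement of the reverse primer's last 6 bases: CGCTGC; its first k bases are the reverse complement of the reverse primer's last k bases, so a perfect k-base overlap needs the forward primer's last k bases to equal them.
Comparing (forward last k vs required): k=1: G vs C ✗; k=2: GG vs CG ✗; k=3: AGG vs CGC ✗; k=4: TAGG vs CGCT ✗; k=5: GTAGG vs CGCTG ✗; k=6: GGTAGG vs CGCTGC ✗.
No overlap length from 1 to 6 is perfect, so the longest perfect 3' overlap is 0.

Longest perfect overlap: 0 complementary base pairs; below the dimer-risk threshold (threshold 4).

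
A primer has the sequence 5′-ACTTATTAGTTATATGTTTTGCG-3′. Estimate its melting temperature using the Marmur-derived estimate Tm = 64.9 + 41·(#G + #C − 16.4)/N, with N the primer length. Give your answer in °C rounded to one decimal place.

Base counts: A=5, T=12, G=4, C=2; G+C = 6, N = 23.
Tm = 64.9 + 41·(6 − 16.4)/23 = 64.9 + -426.40/23 = 46.4°C.

46.4°C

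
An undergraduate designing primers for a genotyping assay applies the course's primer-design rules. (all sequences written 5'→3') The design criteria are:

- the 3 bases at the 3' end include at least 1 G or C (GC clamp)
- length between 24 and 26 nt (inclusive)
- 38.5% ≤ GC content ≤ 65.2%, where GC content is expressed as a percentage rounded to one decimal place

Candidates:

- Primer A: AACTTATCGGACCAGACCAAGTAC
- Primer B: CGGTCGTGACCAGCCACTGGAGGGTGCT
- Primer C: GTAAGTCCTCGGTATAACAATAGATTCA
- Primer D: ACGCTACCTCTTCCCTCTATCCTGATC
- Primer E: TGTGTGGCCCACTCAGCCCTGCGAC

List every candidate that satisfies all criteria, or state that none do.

Primer A only.

Primer A (24 nt, A=9 T=4 G=4 C=7): 3' end TAC has 1 G/C ✓; length 24 ✓; GC 11/24 = 45.8% ✓ — passes.
Primer B (28 nt, A=4 T=5 G=11 C=8): 3' end GCT has 2 G/C ✓; length 28, outside 24–26 ✗; GC 19/28 = 67.9%, outside 38.5–65.2% ✗ — fails.
Primer C (28 nt, A=10 T=8 G=5 C=5): 3' end TCA has 1 G/C ✓; length 28, outside 24–26 ✗; GC 10/28 = 35.7%, outside 38.5–65.2% ✗ — fails.
Primer D (27 nt, A=4 T=9 G=2 C=12): 3' end ATC has 1 G/C ✓; length 27, outside 24–26 ✗; GC 14/27 = 51.9% ✓ — fails.
Primer E (25 nt, A=3 T=5 G=7 C=10): 3' end GAC has 2 G/C ✓; length 25 ✓; GC 17/25 = 68.0%, outside 38.5–65.2% ✗ — fails.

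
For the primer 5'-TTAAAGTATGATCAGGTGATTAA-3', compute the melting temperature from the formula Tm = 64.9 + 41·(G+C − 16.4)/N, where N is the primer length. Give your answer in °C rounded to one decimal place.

Base counts: A=9, T=8, G=5, C=1; G+C = 6, N = 23.
Tm = 64.9 + 41·(6 − 16.4)/23 = 64.9 + -426.40/23 = 46.4°C.

46.4°C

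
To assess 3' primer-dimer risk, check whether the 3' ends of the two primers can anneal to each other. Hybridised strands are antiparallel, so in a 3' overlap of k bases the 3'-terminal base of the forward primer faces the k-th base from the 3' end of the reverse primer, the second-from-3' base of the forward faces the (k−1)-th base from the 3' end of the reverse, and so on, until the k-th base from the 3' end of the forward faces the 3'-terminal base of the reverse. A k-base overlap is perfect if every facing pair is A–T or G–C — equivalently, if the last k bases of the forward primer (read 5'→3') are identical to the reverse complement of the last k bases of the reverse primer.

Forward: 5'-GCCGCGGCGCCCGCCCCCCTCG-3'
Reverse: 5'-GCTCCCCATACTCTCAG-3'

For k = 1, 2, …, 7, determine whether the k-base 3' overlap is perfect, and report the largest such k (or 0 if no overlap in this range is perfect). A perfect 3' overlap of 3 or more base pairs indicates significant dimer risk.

Longest perfect overlap: 0 complementary base pairs; below the dimer-risk threshold (threshold 3).

Last 7 bases (5'→3') — forward …CCCCTCG, reverse …CTCTCAG.
Reverse complement of the reverse primer's last 7 bases: CTGAGAG; its first k bases are the reverse complement of the reverse primer's last k bases, so a perfect k-base overlap needs the forward primer's last k bases to equal them.
Comparing (forward last k vs required): k=1: G vs C ✗; k=2: CG vs CT ✗; k=3: TCG vs CTG ✗; k=4: CTCG vs CTGA ✗; k=5: CCTCG vs CTGAG ✗; k=6: CCCTCG vs CTGAGA ✗; k=7: CCCCTCG vs CTGAGAG ✗.
No overlap length from 1 to 7 is perfect, so the longest perfect 3' overlap is 0.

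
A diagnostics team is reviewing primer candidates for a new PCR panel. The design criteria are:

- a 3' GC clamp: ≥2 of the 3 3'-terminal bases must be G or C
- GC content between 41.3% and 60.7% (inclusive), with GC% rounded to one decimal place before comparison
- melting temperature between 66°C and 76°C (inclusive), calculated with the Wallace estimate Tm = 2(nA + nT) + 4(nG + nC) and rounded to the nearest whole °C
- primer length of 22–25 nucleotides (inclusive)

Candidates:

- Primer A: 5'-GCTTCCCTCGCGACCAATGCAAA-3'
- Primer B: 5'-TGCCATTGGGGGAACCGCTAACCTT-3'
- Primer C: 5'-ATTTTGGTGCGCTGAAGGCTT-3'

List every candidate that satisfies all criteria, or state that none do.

None of the candidates satisfy all criteria.

Primer A (23 nt, A=6 T=4 G=4 C=9): 3' end AAA has 0 G/C, need ≥2 ✗; GC 13/23 = 56.5% ✓; Tm = 2·10 + 4·13 = 72°C ✓; length 23 ✓ — fails.
Primer B (25 nt, A=5 T=6 G=7 C=7): 3' end CTT has 1 G/C, need ≥2 ✗; GC 14/25 = 56.0% ✓; Tm = 2·11 + 4·14 = 78°C, outside 66–76°C ✗; length 25 ✓ — fails.
Primer C (21 nt, A=3 T=8 G=7 C=3): 3' end CTT has 1 G/C, need ≥2 ✗; GC 10/21 = 47.6% ✓; Tm = 2·11 + 4·10 = 62°C, outside 66–76°C ✗; length 21, outside 22–25 ✗ — fails.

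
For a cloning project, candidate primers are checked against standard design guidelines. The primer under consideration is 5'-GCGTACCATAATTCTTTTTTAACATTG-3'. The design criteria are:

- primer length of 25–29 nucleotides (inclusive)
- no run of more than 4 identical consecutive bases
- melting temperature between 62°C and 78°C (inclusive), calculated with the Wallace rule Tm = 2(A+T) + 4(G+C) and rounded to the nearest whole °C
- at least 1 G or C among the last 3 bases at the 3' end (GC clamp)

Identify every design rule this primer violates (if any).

Base counts: A=7, T=12, G=3, C=5 (length 27).
length: length 27 ✓
homopolymer run: longest run = 6, exceeds 4 ✗
Tm: Tm = 2·19 + 4·8 = 70°C ✓
GC clamp: 3' end TTG has 1 G/C ✓

Fails: homopolymer run.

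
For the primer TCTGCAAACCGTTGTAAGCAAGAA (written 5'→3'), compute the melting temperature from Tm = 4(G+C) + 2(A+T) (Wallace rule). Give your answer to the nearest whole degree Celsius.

68°C

Base counts: A=9, T=5, G=5, C=5 (length 24).
Tm = 2·(9+5) + 4·(5+5) = 2·14 + 4·10 = 28 + 40 = 68°C.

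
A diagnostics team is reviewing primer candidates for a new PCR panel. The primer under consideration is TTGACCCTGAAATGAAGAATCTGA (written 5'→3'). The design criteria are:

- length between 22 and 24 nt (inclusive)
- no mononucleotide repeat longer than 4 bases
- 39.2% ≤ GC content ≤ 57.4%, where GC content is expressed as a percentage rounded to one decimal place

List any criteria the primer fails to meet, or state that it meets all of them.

Base counts: A=9, T=6, G=5, C=4 (length 24).
length: length 24 ✓
homopolymer run: longest run = 3 ✓
GC content: GC 9/24 = 37.5%, outside 39.2–57.4% ✗

Fails: GC content.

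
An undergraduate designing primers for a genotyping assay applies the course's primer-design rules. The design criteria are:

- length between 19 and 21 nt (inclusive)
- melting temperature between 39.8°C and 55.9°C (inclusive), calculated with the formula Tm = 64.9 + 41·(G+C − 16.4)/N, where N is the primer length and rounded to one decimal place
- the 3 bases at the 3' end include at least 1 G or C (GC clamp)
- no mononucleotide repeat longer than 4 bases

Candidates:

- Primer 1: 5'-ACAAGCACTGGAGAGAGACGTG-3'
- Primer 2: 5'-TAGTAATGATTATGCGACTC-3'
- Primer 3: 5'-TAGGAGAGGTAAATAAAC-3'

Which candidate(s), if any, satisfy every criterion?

Primer 2 only.

Primer 1 (22 nt, A=8 T=2 G=8 C=4): length 22, outside 19–21 ✗; Tm = 64.9 + 41·(12 − 16.4)/22 = 56.7°C, outside 39.8–55.9°C ✗; 3' end GTG has 2 G/C ✓; longest run = 2 ✓ — fails.
Primer 2 (20 nt, A=6 T=7 G=4 C=3): length 20 ✓; Tm = 64.9 + 41·(7 − 16.4)/20 = 45.6°C ✓; 3' end CTC has 2 G/C ✓; longest run = 2 ✓ — passes.
Primer 3 (18 nt, A=9 T=3 G=5 C=1): length 18, outside 19–21 ✗; Tm = 64.9 + 41·(6 − 16.4)/18 = 41.2°C ✓; 3' end AAC has 1 G/C ✓; longest run = 3 ✓ — fails.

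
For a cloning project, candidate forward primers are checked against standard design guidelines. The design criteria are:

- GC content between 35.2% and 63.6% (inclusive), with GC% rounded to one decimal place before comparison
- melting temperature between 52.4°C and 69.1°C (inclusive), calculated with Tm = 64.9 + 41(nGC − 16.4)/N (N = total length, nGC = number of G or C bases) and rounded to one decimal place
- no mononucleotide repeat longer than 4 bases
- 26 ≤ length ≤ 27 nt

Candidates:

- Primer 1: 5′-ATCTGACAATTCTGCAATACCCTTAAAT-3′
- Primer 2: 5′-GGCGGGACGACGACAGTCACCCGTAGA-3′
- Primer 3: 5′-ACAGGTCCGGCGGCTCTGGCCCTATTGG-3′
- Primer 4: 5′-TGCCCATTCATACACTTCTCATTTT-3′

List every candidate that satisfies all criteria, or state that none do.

None of the candidates satisfy all criteria.

Primer 1 (28 nt, A=10 T=9 G=2 C=7): GC 9/28 = 32.1%, outside 35.2–63.6% ✗; Tm = 64.9 + 41·(9 − 16.4)/28 = 54.1°C ✓; longest run = 3 ✓; length 28, outside 26–27 ✗ — fails.
Primer 2 (27 nt, A=7 T=2 G=10 C=8): GC 18/27 = 66.7%, outside 35.2–63.6% ✗; Tm = 64.9 + 41·(18 − 16.4)/27 = 67.3°C ✓; longest run = 3 ✓; length 27 ✓ — fails.
Primer 3 (28 nt, A=3 T=6 G=10 C=9): GC 19/28 = 67.9%, outside 35.2–63.6% ✗; Tm = 64.9 + 41·(19 − 16.4)/28 = 68.7°C ✓; longest run = 3 ✓; length 28, outside 26–27 ✗ — fails.
Primer 4 (25 nt, A=5 T=11 G=1 C=8): GC 9/25 = 36.0% ✓; Tm = 64.9 + 41·(9 − 16.4)/25 = 52.8°C ✓; longest run = 4 ✓; length 25, outside 26–27 ✗ — fails.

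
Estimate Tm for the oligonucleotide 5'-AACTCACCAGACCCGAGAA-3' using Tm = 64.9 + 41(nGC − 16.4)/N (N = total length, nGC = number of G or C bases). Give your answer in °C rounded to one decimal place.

51.1°C

Base counts: A=8, T=1, G=3, C=7; G+C = 10, N = 19.
Tm = 64.9 + 41·(10 − 16.4)/19 = 64.9 + -262.40/19 = 51.1°C.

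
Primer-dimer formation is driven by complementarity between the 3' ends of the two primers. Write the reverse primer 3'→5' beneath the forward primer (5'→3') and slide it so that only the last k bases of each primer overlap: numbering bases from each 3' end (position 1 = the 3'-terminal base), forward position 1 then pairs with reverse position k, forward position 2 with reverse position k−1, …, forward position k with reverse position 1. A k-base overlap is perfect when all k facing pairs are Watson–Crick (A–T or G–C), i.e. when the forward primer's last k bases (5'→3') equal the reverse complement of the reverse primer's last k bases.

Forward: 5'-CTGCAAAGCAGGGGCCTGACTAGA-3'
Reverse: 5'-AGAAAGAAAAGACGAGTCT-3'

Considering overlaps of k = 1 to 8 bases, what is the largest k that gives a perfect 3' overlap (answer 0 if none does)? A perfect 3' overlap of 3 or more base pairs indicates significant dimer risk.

Longest perfect overlap: 3 complementary base pairs; significant dimer risk (threshold 3).

Last 8 bases (5'→3') — forward …TGACTAGA, reverse …ACGAGTCT.
Reverse complement of the reverse primer's last 8 bases: AGACTCGT; its first k bases are the reverse complement of the reverse primer's last k bases, so a perfect k-base overlap needs the forward primer's last k bases to equal them.
Comparing (forward last k vs required): k=1: A vs A ✓; k=2: GA vs AG ✗; k=3: AGA vs AGA ✓; k=4: TAGA vs AGAC ✗; k=5: CTAGA vs AGACT ✗; k=6: ACTAGA vs AGACTC ✗; k=7: GACTAGA vs AGACTCG ✗; k=8: TGACTAGA vs AGACTCGT ✗.
Perfect overlaps at k = 1, 3; the largest is 3.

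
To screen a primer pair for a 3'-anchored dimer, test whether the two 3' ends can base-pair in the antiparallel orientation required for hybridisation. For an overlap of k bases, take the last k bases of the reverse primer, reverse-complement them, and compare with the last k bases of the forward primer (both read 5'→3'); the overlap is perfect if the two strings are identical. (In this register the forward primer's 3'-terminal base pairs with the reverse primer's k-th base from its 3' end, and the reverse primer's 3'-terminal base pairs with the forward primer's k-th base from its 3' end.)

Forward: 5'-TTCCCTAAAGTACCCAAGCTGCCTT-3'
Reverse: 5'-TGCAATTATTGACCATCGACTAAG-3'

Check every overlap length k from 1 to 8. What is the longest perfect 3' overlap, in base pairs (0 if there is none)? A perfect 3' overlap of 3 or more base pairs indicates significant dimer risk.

Last 8 bases (5'→3') — forward …GCTGCCTT, reverse …CGACTAAG.
Reverse complement of the reverse primer's last 8 bases: CTTAGTCG; its first k bases are the reverse complement of the reverse primer's last k bases, so a perfect k-base overlap needs the forward primer's last k bases to equal them.
Comparing (forward last k vs required): k=1: T vs C ✗; k=2: TT vs CT ✗; k=3: CTT vs CTT ✓; k=4: CCTT vs CTTA ✗; k=5: GCCTT vs CTTAG ✗; k=6: TGCCTT vs CTTAGT ✗; k=7: CTGCCTT vs CTTAGTC ✗; k=8: GCTGCCTT vs CTTAGTCG ✗.
Only k = 3 is perfect, so the longest perfect 3' overlap is 3.

Longest perfect overlap: 3 complementary base pairs; significant dimer risk (threshold 3).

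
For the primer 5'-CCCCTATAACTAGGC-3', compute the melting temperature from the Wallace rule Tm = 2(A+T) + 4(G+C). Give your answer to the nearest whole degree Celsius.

Base counts: A=4, T=3, G=2, C=6 (length 15).
Tm = 2·(4+3) + 4·(2+6) = 2·7 + 4·8 = 14 + 32 = 46°C.

46°C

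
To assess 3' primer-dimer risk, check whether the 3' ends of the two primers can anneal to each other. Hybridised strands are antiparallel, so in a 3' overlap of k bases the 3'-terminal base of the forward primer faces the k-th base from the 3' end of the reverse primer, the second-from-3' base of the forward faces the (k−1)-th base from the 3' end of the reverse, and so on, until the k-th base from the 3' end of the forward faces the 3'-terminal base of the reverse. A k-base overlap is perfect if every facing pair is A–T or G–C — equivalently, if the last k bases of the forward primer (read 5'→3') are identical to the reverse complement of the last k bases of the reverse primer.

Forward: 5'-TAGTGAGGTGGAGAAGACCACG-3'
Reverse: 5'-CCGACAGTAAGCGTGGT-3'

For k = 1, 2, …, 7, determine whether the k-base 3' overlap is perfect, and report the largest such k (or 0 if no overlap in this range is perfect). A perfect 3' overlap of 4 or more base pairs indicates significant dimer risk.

Longest perfect overlap: 6 complementary base pairs; significant dimer risk (threshold 4).

Last 7 bases (5'→3') — forward …GACCACG, reverse …GCGTGGT.
Reverse complement of the reverse primer's last 7 bases: ACCACGC; its first k bases are the reverse complement of the reverse primer's last k bases, so a perfect k-base overlap needs the forward primer's last k bases to equal them.
Comparing (forward last k vs required): k=1: G vs A ✗; k=2: CG vs AC ✗; k=3: ACG vs ACC ✗; k=4: CACG vs ACCA ✗; k=5: CCACG vs ACCAC ✗; k=6: ACCACG vs ACCACG ✓; k=7: GACCACG vs ACCACGC ✗.
Only k = 6 is perfect, so the longest perfect 3' overlap is 6.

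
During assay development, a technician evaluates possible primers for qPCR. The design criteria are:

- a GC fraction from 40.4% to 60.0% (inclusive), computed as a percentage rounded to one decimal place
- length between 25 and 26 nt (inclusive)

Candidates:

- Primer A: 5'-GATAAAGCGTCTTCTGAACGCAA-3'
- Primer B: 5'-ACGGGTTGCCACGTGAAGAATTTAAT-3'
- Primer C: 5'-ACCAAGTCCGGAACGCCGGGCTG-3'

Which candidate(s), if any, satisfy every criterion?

Primer B only.

Primer A (23 nt, A=8 T=5 G=5 C=5): GC 10/23 = 43.5% ✓; length 23, outside 25–26 ✗ — fails.
Primer B (26 nt, A=8 T=7 G=7 C=4): GC 11/26 = 42.3% ✓; length 26 ✓ — passes.
Primer C (23 nt, A=5 T=2 G=8 C=8): GC 16/23 = 69.6%, outside 40.4–60.0% ✗; length 23, outside 25–26 ✗ — fails.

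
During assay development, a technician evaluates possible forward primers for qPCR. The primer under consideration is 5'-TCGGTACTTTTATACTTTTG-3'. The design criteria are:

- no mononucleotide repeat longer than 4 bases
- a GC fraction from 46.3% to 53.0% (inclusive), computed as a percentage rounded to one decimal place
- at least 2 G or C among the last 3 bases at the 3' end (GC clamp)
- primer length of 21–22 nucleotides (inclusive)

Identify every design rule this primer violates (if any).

Fails: GC content, GC clamp, length.

Base counts: A=3, T=11, G=3, C=3 (length 20).
homopolymer run: longest run = 4 ✓
GC content: GC 6/20 = 30.0%, outside 46.3–53.0% ✗
GC clamp: 3' end TTG has 1 G/C, need ≥2 ✗
length: length 20, outside 21–22 ✗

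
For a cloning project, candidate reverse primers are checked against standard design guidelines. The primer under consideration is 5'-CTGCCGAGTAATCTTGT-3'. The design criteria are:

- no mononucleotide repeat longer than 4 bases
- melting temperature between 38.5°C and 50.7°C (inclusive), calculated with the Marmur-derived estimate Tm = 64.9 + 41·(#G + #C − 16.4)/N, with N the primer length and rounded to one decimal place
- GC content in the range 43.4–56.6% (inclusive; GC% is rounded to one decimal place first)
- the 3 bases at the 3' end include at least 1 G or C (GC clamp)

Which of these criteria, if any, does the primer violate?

Base counts: A=3, T=6, G=4, C=4 (length 17).
homopolymer run: longest run = 2 ✓
Tm: Tm = 64.9 + 41·(8 − 16.4)/17 = 44.6°C ✓
GC content: GC 8/17 = 47.1% ✓
GC clamp: 3' end TGT has 1 G/C ✓

Meets all criteria.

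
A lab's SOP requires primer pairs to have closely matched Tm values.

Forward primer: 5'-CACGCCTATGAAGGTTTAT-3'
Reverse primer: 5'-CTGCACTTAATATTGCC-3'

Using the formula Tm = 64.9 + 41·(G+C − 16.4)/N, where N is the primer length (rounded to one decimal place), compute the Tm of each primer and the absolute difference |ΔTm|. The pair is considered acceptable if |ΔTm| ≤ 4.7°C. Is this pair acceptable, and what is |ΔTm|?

|ΔTm| = 4.6°C; the pair is acceptable.

Forward: G+C = 8, N = 19 → Tm = 64.9 + 41·(8 − 16.4)/19 = 46.8°C.
Reverse: G+C = 7, N = 17 → Tm = 64.9 + 41·(7 − 16.4)/17 = 42.2°C.
|ΔTm| = |46.8 − 42.2| = 4.6°C, ≤ 4.7°C.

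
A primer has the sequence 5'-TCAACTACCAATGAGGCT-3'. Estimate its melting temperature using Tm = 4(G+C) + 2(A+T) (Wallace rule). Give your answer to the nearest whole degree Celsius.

52°C

Base counts: A=6, T=4, G=3, C=5 (length 18).
Tm = 2·(6+4) + 4·(3+5) = 2·10 + 4·8 = 20 + 32 = 52°C.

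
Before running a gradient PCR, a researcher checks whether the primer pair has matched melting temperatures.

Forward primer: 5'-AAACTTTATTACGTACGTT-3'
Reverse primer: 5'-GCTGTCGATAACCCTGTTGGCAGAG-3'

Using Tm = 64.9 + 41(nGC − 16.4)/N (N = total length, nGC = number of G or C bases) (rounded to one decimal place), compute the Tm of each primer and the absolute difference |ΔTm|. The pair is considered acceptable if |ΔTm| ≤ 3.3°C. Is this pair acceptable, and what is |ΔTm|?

|ΔTm| = 20.7°C; the pair is not acceptable.

Forward: G+C = 5, N = 19 → Tm = 64.9 + 41·(5 − 16.4)/19 = 40.3°C.
Reverse: G+C = 14, N = 25 → Tm = 64.9 + 41·(14 − 16.4)/25 = 61.0°C.
|ΔTm| = |40.3 − 61.0| = 20.7°C, > 3.3°C.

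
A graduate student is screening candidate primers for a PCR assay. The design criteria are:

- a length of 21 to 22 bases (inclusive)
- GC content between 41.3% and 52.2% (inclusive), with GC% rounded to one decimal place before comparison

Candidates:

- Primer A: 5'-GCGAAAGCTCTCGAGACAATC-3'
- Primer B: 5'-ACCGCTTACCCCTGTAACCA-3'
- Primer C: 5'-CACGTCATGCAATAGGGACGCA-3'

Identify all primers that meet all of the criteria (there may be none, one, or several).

Primer A (21 nt, A=7 T=3 G=5 C=6): length 21 ✓; GC 11/21 = 52.4%, outside 41.3–52.2% ✗ — fails.
Primer B (20 nt, A=5 T=4 G=2 C=9): length 20, outside 21–22 ✗; GC 11/20 = 55.0%, outside 41.3–52.2% ✗ — fails.
Primer C (22 nt, A=7 T=3 G=6 C=6): length 22 ✓; GC 12/22 = 54.5%, outside 41.3–52.2% ✗ — fails.

None of the candidates satisfy all criteria.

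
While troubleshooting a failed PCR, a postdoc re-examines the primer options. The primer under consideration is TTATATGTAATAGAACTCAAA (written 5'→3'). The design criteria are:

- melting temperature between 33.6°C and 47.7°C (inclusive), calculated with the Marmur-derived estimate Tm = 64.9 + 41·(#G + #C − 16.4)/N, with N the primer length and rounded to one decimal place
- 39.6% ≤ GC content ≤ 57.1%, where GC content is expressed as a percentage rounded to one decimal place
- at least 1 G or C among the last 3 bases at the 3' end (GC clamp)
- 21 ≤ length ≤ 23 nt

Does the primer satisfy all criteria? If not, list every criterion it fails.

Base counts: A=10, T=7, G=2, C=2 (length 21).
Tm: Tm = 64.9 + 41·(4 − 16.4)/21 = 40.7°C ✓
GC content: GC 4/21 = 19.0%, outside 39.6–57.1% ✗
GC clamp: 3' end AAA has 0 G/C, need ≥1 ✗
length: length 21 ✓

Fails: GC content, GC clamp.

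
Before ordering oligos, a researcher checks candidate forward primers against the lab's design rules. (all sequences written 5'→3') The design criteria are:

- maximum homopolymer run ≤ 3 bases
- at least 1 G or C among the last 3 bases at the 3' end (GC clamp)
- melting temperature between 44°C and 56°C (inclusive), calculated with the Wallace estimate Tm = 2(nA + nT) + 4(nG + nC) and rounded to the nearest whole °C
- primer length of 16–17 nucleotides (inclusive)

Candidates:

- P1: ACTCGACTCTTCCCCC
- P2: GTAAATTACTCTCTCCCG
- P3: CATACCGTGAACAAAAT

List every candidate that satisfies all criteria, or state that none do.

None of the candidates satisfy all criteria.

P1 (16 nt, A=2 T=4 G=1 C=9): longest run = 5, exceeds 3 ✗; 3' end CCC has 3 G/C ✓; Tm = 2·6 + 4·10 = 52°C ✓; length 16 ✓ — fails.
P2 (18 nt, A=4 T=6 G=2 C=6): longest run = 3 ✓; 3' end CCG has 3 G/C ✓; Tm = 2·10 + 4·8 = 52°C ✓; length 18, outside 16–17 ✗ — fails.
P3 (17 nt, A=8 T=3 G=2 C=4): longest run = 4, exceeds 3 ✗; 3' end AAT has 0 G/C, need ≥1 ✗; Tm = 2·11 + 4·6 = 46°C ✓; length 17 ✓ — fails.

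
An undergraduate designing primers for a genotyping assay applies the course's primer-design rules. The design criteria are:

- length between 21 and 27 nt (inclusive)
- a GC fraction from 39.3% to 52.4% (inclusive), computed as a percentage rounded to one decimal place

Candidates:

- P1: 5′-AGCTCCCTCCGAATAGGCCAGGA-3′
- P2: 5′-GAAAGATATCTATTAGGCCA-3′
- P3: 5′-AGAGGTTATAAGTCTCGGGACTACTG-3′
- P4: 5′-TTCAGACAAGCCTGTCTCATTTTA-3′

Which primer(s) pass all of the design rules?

P1 (23 nt, A=6 T=3 G=6 C=8): length 23 ✓; GC 14/23 = 60.9%, outside 39.3–52.4% ✗ — fails.
P2 (20 nt, A=8 T=5 G=4 C=3): length 20, outside 21–27 ✗; GC 7/20 = 35.0%, outside 39.3–52.4% ✗ — fails.
P3 (26 nt, A=7 T=7 G=8 C=4): length 26 ✓; GC 12/26 = 46.2% ✓ — passes.
P4 (24 nt, A=6 T=9 G=3 C=6): length 24 ✓; GC 9/24 = 37.5%, outside 39.3–52.4% ✗ — fails.

P3 only.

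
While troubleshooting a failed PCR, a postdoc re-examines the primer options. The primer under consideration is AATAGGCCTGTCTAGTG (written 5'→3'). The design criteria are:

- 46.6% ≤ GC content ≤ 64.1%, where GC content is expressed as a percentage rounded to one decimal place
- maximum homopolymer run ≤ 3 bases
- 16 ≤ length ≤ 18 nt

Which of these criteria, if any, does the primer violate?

Meets all criteria.

Base counts: A=4, T=5, G=5, C=3 (length 17).
GC content: GC 8/17 = 47.1% ✓
homopolymer run: longest run = 2 ✓
length: length 17 ✓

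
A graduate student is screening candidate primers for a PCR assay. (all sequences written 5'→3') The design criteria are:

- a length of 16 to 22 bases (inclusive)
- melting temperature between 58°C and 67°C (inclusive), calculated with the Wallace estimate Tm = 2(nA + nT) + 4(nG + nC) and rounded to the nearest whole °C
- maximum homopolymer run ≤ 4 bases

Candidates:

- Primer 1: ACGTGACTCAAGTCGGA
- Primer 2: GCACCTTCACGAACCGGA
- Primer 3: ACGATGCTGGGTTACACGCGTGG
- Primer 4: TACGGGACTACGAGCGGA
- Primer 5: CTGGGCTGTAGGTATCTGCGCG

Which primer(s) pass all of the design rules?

Primer 1 (17 nt, A=5 T=3 G=5 C=4): length 17 ✓; Tm = 2·8 + 4·9 = 52°C, outside 58–67°C ✗; longest run = 2 ✓ — fails.
Primer 2 (18 nt, A=5 T=2 G=4 C=7): length 18 ✓; Tm = 2·7 + 4·11 = 58°C ✓; longest run = 2 ✓ — passes.
Primer 3 (23 nt, A=4 T=5 G=9 C=5): length 23, outside 16–22 ✗; Tm = 2·9 + 4·14 = 74°C, outside 58–67°C ✗; longest run = 3 ✓ — fails.
Primer 4 (18 nt, A=5 T=2 G=7 C=4): length 18 ✓; Tm = 2·7 + 4·11 = 58°C ✓; longest run = 3 ✓ — passes.
Primer 5 (22 nt, A=2 T=6 G=9 C=5): length 22 ✓; Tm = 2·8 + 4·14 = 72°C, outside 58–67°C ✗; longest run = 3 ✓ — fails.

Primer 2 and Primer 4.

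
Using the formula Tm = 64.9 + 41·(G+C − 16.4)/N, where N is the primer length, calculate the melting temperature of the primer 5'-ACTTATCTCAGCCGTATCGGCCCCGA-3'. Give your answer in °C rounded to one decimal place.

Base counts: A=5, T=6, G=5, C=10; G+C = 15, N = 26.
Tm = 64.9 + 41·(15 − 16.4)/26 = 64.9 + -57.40/26 = 62.7°C.

62.7°C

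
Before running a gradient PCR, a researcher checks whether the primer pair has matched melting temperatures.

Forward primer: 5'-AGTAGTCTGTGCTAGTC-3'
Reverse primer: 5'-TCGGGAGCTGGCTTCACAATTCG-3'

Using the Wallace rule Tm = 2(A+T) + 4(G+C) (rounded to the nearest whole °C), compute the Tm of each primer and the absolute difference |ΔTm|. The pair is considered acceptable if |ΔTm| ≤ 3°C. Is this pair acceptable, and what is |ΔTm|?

Forward: A=3 T=6 G=5 C=3 → Tm = 2·9 + 4·8 = 50°C.
Reverse: A=4 T=6 G=7 C=6 → Tm = 2·10 + 4·13 = 72°C.
|ΔTm| = |50 − 72| = 22°C, > 3°C.

|ΔTm| = 22°C; the pair is not acceptable.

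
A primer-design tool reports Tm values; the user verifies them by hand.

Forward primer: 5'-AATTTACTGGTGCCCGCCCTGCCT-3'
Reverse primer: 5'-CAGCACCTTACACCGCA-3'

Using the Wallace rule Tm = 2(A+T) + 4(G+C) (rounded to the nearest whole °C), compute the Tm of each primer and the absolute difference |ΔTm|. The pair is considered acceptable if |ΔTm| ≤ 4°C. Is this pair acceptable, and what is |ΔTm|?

|ΔTm| = 22°C; the pair is not acceptable.

Forward: A=3 T=7 G=5 C=9 → Tm = 2·10 + 4·14 = 76°C.
Reverse: A=5 T=2 G=2 C=8 → Tm = 2·7 + 4·10 = 54°C.
|ΔTm| = |76 − 54| = 22°C, > 4°C.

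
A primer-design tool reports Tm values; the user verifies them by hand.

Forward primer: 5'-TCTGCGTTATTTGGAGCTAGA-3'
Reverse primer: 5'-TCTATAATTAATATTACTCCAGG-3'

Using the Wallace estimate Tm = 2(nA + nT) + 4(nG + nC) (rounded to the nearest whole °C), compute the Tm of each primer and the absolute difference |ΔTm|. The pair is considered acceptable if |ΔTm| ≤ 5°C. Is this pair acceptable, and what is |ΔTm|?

Forward: A=4 T=8 G=6 C=3 → Tm = 2·12 + 4·9 = 60°C.
Reverse: A=8 T=9 G=2 C=4 → Tm = 2·17 + 4·6 = 58°C.
|ΔTm| = |60 − 58| = 2°C, ≤ 5°C.

|ΔTm| = 2°C; the pair is acceptable.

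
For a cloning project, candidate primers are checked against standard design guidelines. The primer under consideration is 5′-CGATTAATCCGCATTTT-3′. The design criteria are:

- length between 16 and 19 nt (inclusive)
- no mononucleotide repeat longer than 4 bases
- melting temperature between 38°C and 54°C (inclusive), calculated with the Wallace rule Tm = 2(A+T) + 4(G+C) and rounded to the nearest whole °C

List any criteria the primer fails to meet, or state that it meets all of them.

Meets all criteria.

Base counts: A=4, T=7, G=2, C=4 (length 17).
length: length 17 ✓
homopolymer run: longest run = 4 ✓
Tm: Tm = 2·11 + 4·6 = 46°C ✓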